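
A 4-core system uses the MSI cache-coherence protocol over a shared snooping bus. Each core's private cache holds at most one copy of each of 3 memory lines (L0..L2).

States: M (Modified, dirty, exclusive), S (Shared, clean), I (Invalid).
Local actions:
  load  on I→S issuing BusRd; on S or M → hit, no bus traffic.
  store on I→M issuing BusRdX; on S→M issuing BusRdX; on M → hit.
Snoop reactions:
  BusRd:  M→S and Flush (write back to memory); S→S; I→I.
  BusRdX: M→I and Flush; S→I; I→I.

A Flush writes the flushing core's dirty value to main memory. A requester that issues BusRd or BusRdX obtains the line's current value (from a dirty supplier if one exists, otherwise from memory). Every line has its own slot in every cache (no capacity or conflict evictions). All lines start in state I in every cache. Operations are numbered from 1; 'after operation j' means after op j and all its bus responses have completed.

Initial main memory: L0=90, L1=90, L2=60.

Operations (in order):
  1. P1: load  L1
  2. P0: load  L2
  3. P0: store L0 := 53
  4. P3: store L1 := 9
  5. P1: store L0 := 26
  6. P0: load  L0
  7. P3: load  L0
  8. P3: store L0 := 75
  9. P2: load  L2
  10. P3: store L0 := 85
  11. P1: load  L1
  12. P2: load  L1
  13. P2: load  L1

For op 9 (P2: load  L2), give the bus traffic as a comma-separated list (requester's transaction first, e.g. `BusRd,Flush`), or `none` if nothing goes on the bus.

bus = BusRd

[1] P1: load  L1 | P0:I, P1:S(90), P2:I, P3:I | bus: BusRd
[2] P0: load  L2 | P0:S(60), P1:I, P2:I, P3:I | bus: BusRd
[3] P0: store L0 := 53 | P0:M(53), P1:I, P2:I, P3:I | bus: BusRdX
[4] P3: store L1 := 9 | P0:I, P1:I, P2:I, P3:M(9) | bus: BusRdX
[5] P1: store L0 := 26 | P0:I, P1:M(26), P2:I, P3:I | bus: BusRdX,Flush
[6] P0: load  L0 | P0:S(26), P1:S(26), P2:I, P3:I | bus: BusRd,Flush
[7] P3: load  L0 | P0:S(26), P1:S(26), P2:I, P3:S(26) | bus: BusRd
[8] P3: store L0 := 75 | P0:I, P1:I, P2:I, P3:M(75) | bus: BusRdX
[9] P2: load  L2 | P0:S(60), P1:I, P2:S(60), P3:I | bus: BusRd
[10] P3: store L0 := 85 | P0:I, P1:I, P2:I, P3:M(85) | bus: none
[11] P1: load  L1 | P0:I, P1:S(9), P2:I, P3:S(9) | bus: BusRd,Flush
[12] P2: load  L1 | P0:I, P1:S(9), P2:S(9), P3:S(9) | bus: BusRd
[13] P2: load  L1 | P0:I, P1:S(9), P2:S(9), P3:S(9) | bus: none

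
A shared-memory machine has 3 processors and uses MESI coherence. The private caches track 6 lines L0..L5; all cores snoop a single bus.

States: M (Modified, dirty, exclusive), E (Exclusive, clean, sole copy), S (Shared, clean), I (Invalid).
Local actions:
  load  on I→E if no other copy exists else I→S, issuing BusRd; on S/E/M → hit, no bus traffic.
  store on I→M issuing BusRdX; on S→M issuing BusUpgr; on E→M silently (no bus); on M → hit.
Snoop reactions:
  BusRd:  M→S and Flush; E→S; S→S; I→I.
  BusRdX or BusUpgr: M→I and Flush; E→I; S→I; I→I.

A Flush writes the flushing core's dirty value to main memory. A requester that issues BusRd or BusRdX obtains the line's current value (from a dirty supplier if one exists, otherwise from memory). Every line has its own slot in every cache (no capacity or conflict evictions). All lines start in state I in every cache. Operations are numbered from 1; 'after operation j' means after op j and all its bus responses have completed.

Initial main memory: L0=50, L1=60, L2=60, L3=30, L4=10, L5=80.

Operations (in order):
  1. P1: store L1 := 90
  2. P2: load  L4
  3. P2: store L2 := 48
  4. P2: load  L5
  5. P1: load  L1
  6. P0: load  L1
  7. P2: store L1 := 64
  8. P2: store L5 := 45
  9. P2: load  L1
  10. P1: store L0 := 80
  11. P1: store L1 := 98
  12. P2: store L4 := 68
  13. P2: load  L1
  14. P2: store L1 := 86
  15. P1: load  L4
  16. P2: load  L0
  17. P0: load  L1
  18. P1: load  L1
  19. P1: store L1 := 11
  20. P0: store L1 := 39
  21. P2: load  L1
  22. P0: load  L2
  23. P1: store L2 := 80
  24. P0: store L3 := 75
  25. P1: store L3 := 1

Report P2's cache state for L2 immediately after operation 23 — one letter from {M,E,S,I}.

  op1 P1: store L1 := 90 → I/M/I on L1; bus BusRdX; mem=60
  op2 P2: load  L4 → I/I/E on L4; bus BusRd; mem=10
  op3 P2: store L2 := 48 → I/I/M on L2; bus BusRdX; mem=60
  op4 P2: load  L5 → I/I/E on L5; bus BusRd; mem=80
  op5 P1: load  L1 → I/M/I on L1; bus (none); mem=60
  op6 P0: load  L1 → S/S/I on L1; bus BusRd Flush; mem=90
  op7 P2: store L1 := 64 → I/I/M on L1; bus BusRdX; mem=90
  op8 P2: store L5 := 45 → I/I/M on L5; bus (none); mem=80
  op9 P2: load  L1 → I/I/M on L1; bus (none); mem=90
  op10 P1: store L0 := 80 → I/M/I on L0; bus BusRdX; mem=50
  op11 P1: store L1 := 98 → I/M/I on L1; bus BusRdX Flush; mem=64
  op12 P2: store L4 := 68 → I/I/M on L4; bus (none); mem=10
  op13 P2: load  L1 → I/S/S on L1; bus BusRd Flush; mem=98
  op14 P2: store L1 := 86 → I/I/M on L1; bus BusUpgr; mem=98
  op15 P1: load  L4 → I/S/S on L4; bus BusRd Flush; mem=68
  op16 P2: load  L0 → I/S/S on L0; bus BusRd Flush; mem=80
  op17 P0: load  L1 → S/I/S on L1; bus BusRd Flush; mem=86
  op18 P1: load  L1 → S/S/S on L1; bus BusRd; mem=86
  op19 P1: store L1 := 11 → I/M/I on L1; bus BusUpgr; mem=86
  op20 P0: store L1 := 39 → M/I/I on L1; bus BusRdX Flush; mem=11
  op21 P2: load  L1 → S/I/S on L1; bus BusRd Flush; mem=39
  op22 P0: load  L2 → S/I/S on L2; bus BusRd Flush; mem=48
  op23 P1: store L2 := 80 → I/M/I on L2; bus BusRdX; mem=48
  op24 P0: store L3 := 75 → M/I/I on L3; bus BusRdX; mem=30
  op25 P1: store L3 := 1 → I/M/I on L3; bus BusRdX Flush; mem=75

state = I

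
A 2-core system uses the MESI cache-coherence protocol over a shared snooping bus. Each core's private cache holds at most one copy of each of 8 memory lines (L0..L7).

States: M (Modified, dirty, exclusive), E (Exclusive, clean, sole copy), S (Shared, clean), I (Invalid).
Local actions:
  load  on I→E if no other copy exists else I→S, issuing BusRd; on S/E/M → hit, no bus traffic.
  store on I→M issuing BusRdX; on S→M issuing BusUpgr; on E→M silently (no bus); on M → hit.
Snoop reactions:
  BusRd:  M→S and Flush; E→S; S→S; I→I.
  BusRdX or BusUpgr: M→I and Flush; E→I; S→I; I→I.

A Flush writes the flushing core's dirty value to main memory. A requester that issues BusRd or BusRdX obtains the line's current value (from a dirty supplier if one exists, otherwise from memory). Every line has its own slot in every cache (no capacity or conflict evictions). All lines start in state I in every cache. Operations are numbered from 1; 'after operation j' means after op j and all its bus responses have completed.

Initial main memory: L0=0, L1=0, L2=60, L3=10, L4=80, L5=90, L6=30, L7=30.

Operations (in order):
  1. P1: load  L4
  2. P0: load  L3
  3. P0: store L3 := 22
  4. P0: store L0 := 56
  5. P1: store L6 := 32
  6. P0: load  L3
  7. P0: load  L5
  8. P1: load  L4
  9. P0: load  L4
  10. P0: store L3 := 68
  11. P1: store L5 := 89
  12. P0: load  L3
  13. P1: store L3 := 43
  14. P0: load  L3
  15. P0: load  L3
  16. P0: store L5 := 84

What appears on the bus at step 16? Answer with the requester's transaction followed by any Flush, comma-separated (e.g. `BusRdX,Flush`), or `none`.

bus = BusRdX,Flush

  op1 P1: load  L4 → I/E on L4; bus BusRd; mem=80
  op2 P0: load  L3 → E/I on L3; bus BusRd; mem=10
  op3 P0: store L3 := 22 → M/I on L3; bus (none); mem=10
  op4 P0: store L0 := 56 → M/I on L0; bus BusRdX; mem=0
  op5 P1: store L6 := 32 → I/M on L6; bus BusRdX; mem=30
  op6 P0: load  L3 → M/I on L3; bus (none); mem=10
  op7 P0: load  L5 → E/I on L5; bus BusRd; mem=90
  op8 P1: load  L4 → I/E on L4; bus (none); mem=80
  op9 P0: load  L4 → S/S on L4; bus BusRd; mem=80
  op10 P0: store L3 := 68 → M/I on L3; bus (none); mem=10
  op11 P1: store L5 := 89 → I/M on L5; bus BusRdX; mem=90
  op12 P0: load  L3 → M/I on L3; bus (none); mem=10
  op13 P1: store L3 := 43 → I/M on L3; bus BusRdX Flush; mem=68
  op14 P0: load  L3 → S/S on L3; bus BusRd Flush; mem=43
  op15 P0: load  L3 → S/S on L3; bus (none); mem=43
  op16 P0: store L5 := 84 → M/I on L5; bus BusRdX Flush; mem=89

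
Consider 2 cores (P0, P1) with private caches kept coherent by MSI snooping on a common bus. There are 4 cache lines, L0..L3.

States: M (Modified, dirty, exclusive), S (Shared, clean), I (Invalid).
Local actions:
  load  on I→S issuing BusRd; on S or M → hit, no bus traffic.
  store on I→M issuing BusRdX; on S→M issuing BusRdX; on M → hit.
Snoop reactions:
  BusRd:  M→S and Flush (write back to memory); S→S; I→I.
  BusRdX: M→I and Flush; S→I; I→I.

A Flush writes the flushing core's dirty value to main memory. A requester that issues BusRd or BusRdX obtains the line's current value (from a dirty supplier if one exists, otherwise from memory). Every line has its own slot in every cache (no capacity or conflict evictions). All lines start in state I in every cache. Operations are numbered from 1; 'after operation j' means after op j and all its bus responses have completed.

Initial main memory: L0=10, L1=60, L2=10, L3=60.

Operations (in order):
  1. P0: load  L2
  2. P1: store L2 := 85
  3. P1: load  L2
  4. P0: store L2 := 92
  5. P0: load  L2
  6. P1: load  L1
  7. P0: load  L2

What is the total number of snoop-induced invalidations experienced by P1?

invalidations = 1

  op1 P0: load  L2 → S/I on L2; bus BusRd; mem=10
  op2 P1: store L2 := 85 → I/M on L2; bus BusRdX; mem=10
  op3 P1: load  L2 → I/M on L2; bus (none); mem=10
  op4 P0: store L2 := 92 → M/I on L2; bus BusRdX Flush; mem=85
  op5 P0: load  L2 → M/I on L2; bus (none); mem=85
  op6 P1: load  L1 → I/S on L1; bus BusRd; mem=60
  op7 P0: load  L2 → M/I on L2; bus (none); mem=85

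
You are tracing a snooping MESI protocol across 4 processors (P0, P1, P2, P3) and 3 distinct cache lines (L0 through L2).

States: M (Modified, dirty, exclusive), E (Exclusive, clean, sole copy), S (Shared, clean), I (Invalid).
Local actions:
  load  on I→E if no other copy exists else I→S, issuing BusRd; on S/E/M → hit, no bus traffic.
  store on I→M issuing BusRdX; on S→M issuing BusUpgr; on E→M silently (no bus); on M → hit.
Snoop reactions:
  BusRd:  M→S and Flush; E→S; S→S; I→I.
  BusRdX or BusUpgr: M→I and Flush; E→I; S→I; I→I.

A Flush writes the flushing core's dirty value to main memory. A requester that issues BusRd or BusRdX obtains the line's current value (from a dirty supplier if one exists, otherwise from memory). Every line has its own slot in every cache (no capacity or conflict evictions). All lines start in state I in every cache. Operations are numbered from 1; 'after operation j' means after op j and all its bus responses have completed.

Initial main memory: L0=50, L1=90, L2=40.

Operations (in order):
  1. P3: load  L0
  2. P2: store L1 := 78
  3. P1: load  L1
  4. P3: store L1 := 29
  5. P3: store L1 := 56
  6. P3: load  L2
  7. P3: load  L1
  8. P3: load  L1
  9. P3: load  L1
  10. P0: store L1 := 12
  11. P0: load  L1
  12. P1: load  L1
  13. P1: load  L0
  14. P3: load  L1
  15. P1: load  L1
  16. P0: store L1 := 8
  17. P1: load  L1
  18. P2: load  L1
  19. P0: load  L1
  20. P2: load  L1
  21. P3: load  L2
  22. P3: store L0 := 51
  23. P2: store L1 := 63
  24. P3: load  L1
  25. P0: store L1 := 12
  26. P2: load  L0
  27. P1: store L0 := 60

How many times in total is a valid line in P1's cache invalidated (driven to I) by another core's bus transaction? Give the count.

invalidations = 4

[1] P3: load  L0 | P0:I, P1:I, P2:I, P3:E(50) | bus: BusRd
[2] P2: store L1 := 78 | P0:I, P1:I, P2:M(78), P3:I | bus: BusRdX
[3] P1: load  L1 | P0:I, P1:S(78), P2:S(78), P3:I | bus: BusRd,Flush
[4] P3: store L1 := 29 | P0:I, P1:I, P2:I, P3:M(29) | bus: BusRdX
[5] P3: store L1 := 56 | P0:I, P1:I, P2:I, P3:M(56) | bus: none
[6] P3: load  L2 | P0:I, P1:I, P2:I, P3:E(40) | bus: BusRd
[7] P3: load  L1 | P0:I, P1:I, P2:I, P3:M(56) | bus: none
[8] P3: load  L1 | P0:I, P1:I, P2:I, P3:M(56) | bus: none
[9] P3: load  L1 | P0:I, P1:I, P2:I, P3:M(56) | bus: none
[10] P0: store L1 := 12 | P0:M(12), P1:I, P2:I, P3:I | bus: BusRdX,Flush
[11] P0: load  L1 | P0:M(12), P1:I, P2:I, P3:I | bus: none
[12] P1: load  L1 | P0:S(12), P1:S(12), P2:I, P3:I | bus: BusRd,Flush
[13] P1: load  L0 | P0:I, P1:S(50), P2:I, P3:S(50) | bus: BusRd
[14] P3: load  L1 | P0:S(12), P1:S(12), P2:I, P3:S(12) | bus: BusRd
[15] P1: load  L1 | P0:S(12), P1:S(12), P2:I, P3:S(12) | bus: none
[16] P0: store L1 := 8 | P0:M(8), P1:I, P2:I, P3:I | bus: BusUpgr
[17] P1: load  L1 | P0:S(8), P1:S(8), P2:I, P3:I | bus: BusRd,Flush
[18] P2: load  L1 | P0:S(8), P1:S(8), P2:S(8), P3:I | bus: BusRd
[19] P0: load  L1 | P0:S(8), P1:S(8), P2:S(8), P3:I | bus: none
[20] P2: load  L1 | P0:S(8), P1:S(8), P2:S(8), P3:I | bus: none
[21] P3: load  L2 | P0:I, P1:I, P2:I, P3:E(40) | bus: none
[22] P3: store L0 := 51 | P0:I, P1:I, P2:I, P3:M(51) | bus: BusUpgr
[23] P2: store L1 := 63 | P0:I, P1:I, P2:M(63), P3:I | bus: BusUpgr
[24] P3: load  L1 | P0:I, P1:I, P2:S(63), P3:S(63) | bus: BusRd,Flush
[25] P0: store L1 := 12 | P0:M(12), P1:I, P2:I, P3:I | bus: BusRdX
[26] P2: load  L0 | P0:I, P1:I, P2:S(51), P3:S(51) | bus: BusRd,Flush
[27] P1: store L0 := 60 | P0:I, P1:M(60), P2:I, P3:I | bus: BusRdX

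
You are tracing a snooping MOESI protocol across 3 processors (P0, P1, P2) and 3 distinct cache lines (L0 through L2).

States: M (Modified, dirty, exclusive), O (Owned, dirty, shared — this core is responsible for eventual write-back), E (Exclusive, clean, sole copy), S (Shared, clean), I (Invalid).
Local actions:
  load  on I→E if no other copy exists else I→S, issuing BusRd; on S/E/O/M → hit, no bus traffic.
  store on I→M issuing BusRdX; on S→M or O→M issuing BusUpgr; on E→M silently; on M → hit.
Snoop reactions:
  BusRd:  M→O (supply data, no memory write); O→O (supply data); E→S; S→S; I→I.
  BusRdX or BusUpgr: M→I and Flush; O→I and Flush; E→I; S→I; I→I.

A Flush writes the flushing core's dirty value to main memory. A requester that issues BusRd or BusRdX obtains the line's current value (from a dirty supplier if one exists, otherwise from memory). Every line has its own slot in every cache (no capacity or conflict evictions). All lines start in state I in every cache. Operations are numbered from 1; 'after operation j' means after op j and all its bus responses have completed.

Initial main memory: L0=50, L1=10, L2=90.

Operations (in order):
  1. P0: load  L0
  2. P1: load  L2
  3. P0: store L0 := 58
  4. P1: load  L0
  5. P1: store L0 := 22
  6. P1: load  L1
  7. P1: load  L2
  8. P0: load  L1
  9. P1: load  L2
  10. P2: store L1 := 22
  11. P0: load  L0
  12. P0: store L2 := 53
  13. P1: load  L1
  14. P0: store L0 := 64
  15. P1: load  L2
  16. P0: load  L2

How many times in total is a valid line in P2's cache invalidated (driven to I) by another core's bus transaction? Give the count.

[1] P0: load  L0 | P0:E(50), P1:I, P2:I | bus: BusRd
[2] P1: load  L2 | P0:I, P1:E(90), P2:I | bus: BusRd
[3] P0: store L0 := 58 | P0:M(58), P1:I, P2:I | bus: none
[4] P1: load  L0 | P0:O(58), P1:S(58), P2:I | bus: BusRd
[5] P1: store L0 := 22 | P0:I, P1:M(22), P2:I | bus: BusUpgr,Flush
[6] P1: load  L1 | P0:I, P1:E(10), P2:I | bus: BusRd
[7] P1: load  L2 | P0:I, P1:E(90), P2:I | bus: none
[8] P0: load  L1 | P0:S(10), P1:S(10), P2:I | bus: BusRd
[9] P1: load  L2 | P0:I, P1:E(90), P2:I | bus: none
[10] P2: store L1 := 22 | P0:I, P1:I, P2:M(22) | bus: BusRdX
[11] P0: load  L0 | P0:S(22), P1:O(22), P2:I | bus: BusRd
[12] P0: store L2 := 53 | P0:M(53), P1:I, P2:I | bus: BusRdX
[13] P1: load  L1 | P0:I, P1:S(22), P2:O(22) | bus: BusRd
[14] P0: store L0 := 64 | P0:M(64), P1:I, P2:I | bus: BusUpgr,Flush
[15] P1: load  L2 | P0:O(53), P1:S(53), P2:I | bus: BusRd
[16] P0: load  L2 | P0:O(53), P1:S(53), P2:I | bus: none

invalidations = 0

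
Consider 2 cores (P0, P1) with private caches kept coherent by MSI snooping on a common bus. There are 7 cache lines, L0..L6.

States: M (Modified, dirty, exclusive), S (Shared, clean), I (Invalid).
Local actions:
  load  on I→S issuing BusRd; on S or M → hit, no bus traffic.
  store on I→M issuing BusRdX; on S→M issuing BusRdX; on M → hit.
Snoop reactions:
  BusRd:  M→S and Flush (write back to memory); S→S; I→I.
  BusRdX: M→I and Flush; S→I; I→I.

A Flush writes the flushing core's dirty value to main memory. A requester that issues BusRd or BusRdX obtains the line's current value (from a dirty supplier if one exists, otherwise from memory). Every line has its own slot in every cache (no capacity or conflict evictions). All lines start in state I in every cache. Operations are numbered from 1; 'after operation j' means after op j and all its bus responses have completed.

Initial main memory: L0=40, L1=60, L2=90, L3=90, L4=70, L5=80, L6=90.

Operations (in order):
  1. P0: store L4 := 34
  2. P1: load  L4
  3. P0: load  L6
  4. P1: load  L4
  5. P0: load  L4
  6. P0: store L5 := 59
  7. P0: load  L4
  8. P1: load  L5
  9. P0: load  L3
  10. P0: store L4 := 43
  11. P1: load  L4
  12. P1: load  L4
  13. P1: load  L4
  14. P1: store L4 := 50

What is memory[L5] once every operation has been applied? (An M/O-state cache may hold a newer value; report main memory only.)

step 1: P0: store L4 := 34  ⟶  MI  (L4)  txn=BusRdX  M[L4]=70
step 2: P1: load  L4  ⟶  SS  (L4)  txn=BusRd+Flush  M[L4]=34
step 3: P0: load  L6  ⟶  SI  (L6)  txn=BusRd  M[L6]=90
step 4: P1: load  L4  ⟶  SS  (L4)  txn=∅  M[L4]=34
step 5: P0: load  L4  ⟶  SS  (L4)  txn=∅  M[L4]=34
step 6: P0: store L5 := 59  ⟶  MI  (L5)  txn=BusRdX  M[L5]=80
step 7: P0: load  L4  ⟶  SS  (L4)  txn=∅  M[L4]=34
step 8: P1: load  L5  ⟶  SS  (L5)  txn=BusRd+Flush  M[L5]=59
step 9: P0: load  L3  ⟶  SI  (L3)  txn=BusRd  M[L3]=90
step 10: P0: store L4 := 43  ⟶  MI  (L4)  txn=BusRdX  M[L4]=34
step 11: P1: load  L4  ⟶  SS  (L4)  txn=BusRd+Flush  M[L4]=43
step 12: P1: load  L4  ⟶  SS  (L4)  txn=∅  M[L4]=43
step 13: P1: load  L4  ⟶  SS  (L4)  txn=∅  M[L4]=43
step 14: P1: store L4 := 50  ⟶  IM  (L4)  txn=BusRdX  M[L4]=43

memory[L5] = 59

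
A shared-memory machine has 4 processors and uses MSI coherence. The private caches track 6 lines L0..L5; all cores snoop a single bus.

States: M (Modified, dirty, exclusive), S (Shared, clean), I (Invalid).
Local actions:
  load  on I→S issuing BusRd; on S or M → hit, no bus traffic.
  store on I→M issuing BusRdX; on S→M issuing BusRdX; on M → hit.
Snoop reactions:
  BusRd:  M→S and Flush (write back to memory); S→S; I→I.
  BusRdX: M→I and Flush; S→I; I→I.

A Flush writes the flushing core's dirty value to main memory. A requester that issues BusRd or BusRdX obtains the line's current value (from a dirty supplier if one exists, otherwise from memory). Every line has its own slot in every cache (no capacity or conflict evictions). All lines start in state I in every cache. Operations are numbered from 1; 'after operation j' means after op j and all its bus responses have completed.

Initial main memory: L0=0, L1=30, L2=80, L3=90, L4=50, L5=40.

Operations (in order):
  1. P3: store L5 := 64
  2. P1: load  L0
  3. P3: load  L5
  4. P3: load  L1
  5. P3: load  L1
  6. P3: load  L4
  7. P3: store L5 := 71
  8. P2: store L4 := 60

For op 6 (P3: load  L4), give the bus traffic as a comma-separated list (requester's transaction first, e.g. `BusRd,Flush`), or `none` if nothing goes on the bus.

bus = BusRd

[1] P3: store L5 := 64 | P0:I, P1:I, P2:I, P3:M(64) | bus: BusRdX
[2] P1: load  L0 | P0:I, P1:S(0), P2:I, P3:I | bus: BusRd
[3] P3: load  L5 | P0:I, P1:I, P2:I, P3:M(64) | bus: none
[4] P3: load  L1 | P0:I, P1:I, P2:I, P3:S(30) | bus: BusRd
[5] P3: load  L1 | P0:I, P1:I, P2:I, P3:S(30) | bus: none
[6] P3: load  L4 | P0:I, P1:I, P2:I, P3:S(50) | bus: BusRd
[7] P3: store L5 := 71 | P0:I, P1:I, P2:I, P3:M(71) | bus: none
[8] P2: store L4 := 60 | P0:I, P1:I, P2:M(60), P3:I | bus: BusRdX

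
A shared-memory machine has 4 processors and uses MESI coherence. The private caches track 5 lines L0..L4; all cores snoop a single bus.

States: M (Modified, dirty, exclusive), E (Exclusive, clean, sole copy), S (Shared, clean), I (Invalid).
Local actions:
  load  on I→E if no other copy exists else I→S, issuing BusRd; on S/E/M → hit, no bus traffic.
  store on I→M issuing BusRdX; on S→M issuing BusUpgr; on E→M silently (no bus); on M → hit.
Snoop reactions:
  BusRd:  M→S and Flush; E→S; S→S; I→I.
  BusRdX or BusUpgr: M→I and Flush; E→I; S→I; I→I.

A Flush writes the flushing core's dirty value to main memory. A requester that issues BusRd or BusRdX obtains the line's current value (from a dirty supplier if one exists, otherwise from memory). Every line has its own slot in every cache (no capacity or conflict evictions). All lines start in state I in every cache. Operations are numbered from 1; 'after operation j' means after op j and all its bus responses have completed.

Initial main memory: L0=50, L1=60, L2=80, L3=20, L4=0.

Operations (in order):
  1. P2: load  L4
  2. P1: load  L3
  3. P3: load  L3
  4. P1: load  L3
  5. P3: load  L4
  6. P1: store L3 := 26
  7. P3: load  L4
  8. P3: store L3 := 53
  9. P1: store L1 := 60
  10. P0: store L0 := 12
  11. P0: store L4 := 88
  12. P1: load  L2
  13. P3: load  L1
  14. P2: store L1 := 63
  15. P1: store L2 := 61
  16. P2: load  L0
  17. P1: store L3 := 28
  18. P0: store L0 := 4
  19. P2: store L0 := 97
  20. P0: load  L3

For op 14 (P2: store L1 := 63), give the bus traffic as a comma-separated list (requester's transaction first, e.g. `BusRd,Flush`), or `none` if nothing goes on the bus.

[1] P2: load  L4 | P0:I, P1:I, P2:E(0), P3:I | bus: BusRd
[2] P1: load  L3 | P0:I, P1:E(20), P2:I, P3:I | bus: BusRd
[3] P3: load  L3 | P0:I, P1:S(20), P2:I, P3:S(20) | bus: BusRd
[4] P1: load  L3 | P0:I, P1:S(20), P2:I, P3:S(20) | bus: none
[5] P3: load  L4 | P0:I, P1:I, P2:S(0), P3:S(0) | bus: BusRd
[6] P1: store L3 := 26 | P0:I, P1:M(26), P2:I, P3:I | bus: BusUpgr
[7] P3: load  L4 | P0:I, P1:I, P2:S(0), P3:S(0) | bus: none
[8] P3: store L3 := 53 | P0:I, P1:I, P2:I, P3:M(53) | bus: BusRdX,Flush
[9] P1: store L1 := 60 | P0:I, P1:M(60), P2:I, P3:I | bus: BusRdX
[10] P0: store L0 := 12 | P0:M(12), P1:I, P2:I, P3:I | bus: BusRdX
[11] P0: store L4 := 88 | P0:M(88), P1:I, P2:I, P3:I | bus: BusRdX
[12] P1: load  L2 | P0:I, P1:E(80), P2:I, P3:I | bus: BusRd
[13] P3: load  L1 | P0:I, P1:S(60), P2:I, P3:S(60) | bus: BusRd,Flush
[14] P2: store L1 := 63 | P0:I, P1:I, P2:M(63), P3:I | bus: BusRdX
[15] P1: store L2 := 61 | P0:I, P1:M(61), P2:I, P3:I | bus: none
[16] P2: load  L0 | P0:S(12), P1:I, P2:S(12), P3:I | bus: BusRd,Flush
[17] P1: store L3 := 28 | P0:I, P1:M(28), P2:I, P3:I | bus: BusRdX,Flush
[18] P0: store L0 := 4 | P0:M(4), P1:I, P2:I, P3:I | bus: BusUpgr
[19] P2: store L0 := 97 | P0:I, P1:I, P2:M(97), P3:I | bus: BusRdX,Flush
[20] P0: load  L3 | P0:S(28), P1:S(28), P2:I, P3:I | bus: BusRd,Flush

bus = BusRdX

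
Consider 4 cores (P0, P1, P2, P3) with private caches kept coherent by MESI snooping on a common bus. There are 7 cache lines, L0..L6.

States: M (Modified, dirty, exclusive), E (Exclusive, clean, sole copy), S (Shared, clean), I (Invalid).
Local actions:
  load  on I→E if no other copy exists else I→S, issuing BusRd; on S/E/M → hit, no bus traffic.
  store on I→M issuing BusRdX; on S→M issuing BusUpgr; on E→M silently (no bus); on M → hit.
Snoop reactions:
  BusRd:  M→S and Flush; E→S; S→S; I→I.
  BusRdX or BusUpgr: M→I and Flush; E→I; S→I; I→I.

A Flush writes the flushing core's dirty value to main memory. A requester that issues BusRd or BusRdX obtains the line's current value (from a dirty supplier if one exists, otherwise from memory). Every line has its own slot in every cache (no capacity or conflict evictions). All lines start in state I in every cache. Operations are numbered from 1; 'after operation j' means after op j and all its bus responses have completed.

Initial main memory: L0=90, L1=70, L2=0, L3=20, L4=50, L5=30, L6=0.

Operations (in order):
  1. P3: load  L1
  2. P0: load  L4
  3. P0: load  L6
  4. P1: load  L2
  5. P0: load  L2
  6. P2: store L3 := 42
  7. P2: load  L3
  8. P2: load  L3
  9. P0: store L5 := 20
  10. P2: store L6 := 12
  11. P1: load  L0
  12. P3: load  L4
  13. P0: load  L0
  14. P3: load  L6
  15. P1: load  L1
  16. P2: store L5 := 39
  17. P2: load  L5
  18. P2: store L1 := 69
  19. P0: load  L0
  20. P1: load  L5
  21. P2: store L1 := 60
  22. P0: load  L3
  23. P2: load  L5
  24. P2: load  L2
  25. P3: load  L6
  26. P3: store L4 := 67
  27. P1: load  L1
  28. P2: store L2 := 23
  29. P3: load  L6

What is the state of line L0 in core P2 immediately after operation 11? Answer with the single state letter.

[1] P3: load  L1 | P0:I, P1:I, P2:I, P3:E(70) | bus: BusRd
[2] P0: load  L4 | P0:E(50), P1:I, P2:I, P3:I | bus: BusRd
[3] P0: load  L6 | P0:E(0), P1:I, P2:I, P3:I | bus: BusRd
[4] P1: load  L2 | P0:I, P1:E(0), P2:I, P3:I | bus: BusRd
[5] P0: load  L2 | P0:S(0), P1:S(0), P2:I, P3:I | bus: BusRd
[6] P2: store L3 := 42 | P0:I, P1:I, P2:M(42), P3:I | bus: BusRdX
[7] P2: load  L3 | P0:I, P1:I, P2:M(42), P3:I | bus: none
[8] P2: load  L3 | P0:I, P1:I, P2:M(42), P3:I | bus: none
[9] P0: store L5 := 20 | P0:M(20), P1:I, P2:I, P3:I | bus: BusRdX
[10] P2: store L6 := 12 | P0:I, P1:I, P2:M(12), P3:I | bus: BusRdX
[11] P1: load  L0 | P0:I, P1:E(90), P2:I, P3:I | bus: BusRd
[12] P3: load  L4 | P0:S(50), P1:I, P2:I, P3:S(50) | bus: BusRd
[13] P0: load  L0 | P0:S(90), P1:S(90), P2:I, P3:I | bus: BusRd
[14] P3: load  L6 | P0:I, P1:I, P2:S(12), P3:S(12) | bus: BusRd,Flush
[15] P1: load  L1 | P0:I, P1:S(70), P2:I, P3:S(70) | bus: BusRd
[16] P2: store L5 := 39 | P0:I, P1:I, P2:M(39), P3:I | bus: BusRdX,Flush
[17] P2: load  L5 | P0:I, P1:I, P2:M(39), P3:I | bus: none
[18] P2: store L1 := 69 | P0:I, P1:I, P2:M(69), P3:I | bus: BusRdX
[19] P0: load  L0 | P0:S(90), P1:S(90), P2:I, P3:I | bus: none
[20] P1: load  L5 | P0:I, P1:S(39), P2:S(39), P3:I | bus: BusRd,Flush
[21] P2: store L1 := 60 | P0:I, P1:I, P2:M(60), P3:I | bus: none
[22] P0: load  L3 | P0:S(42), P1:I, P2:S(42), P3:I | bus: BusRd,Flush
[23] P2: load  L5 | P0:I, P1:S(39), P2:S(39), P3:I | bus: none
[24] P2: load  L2 | P0:S(0), P1:S(0), P2:S(0), P3:I | bus: BusRd
[25] P3: load  L6 | P0:I, P1:I, P2:S(12), P3:S(12) | bus: none
[26] P3: store L4 := 67 | P0:I, P1:I, P2:I, P3:M(67) | bus: BusUpgr
[27] P1: load  L1 | P0:I, P1:S(60), P2:S(60), P3:I | bus: BusRd,Flush
[28] P2: store L2 := 23 | P0:I, P1:I, P2:M(23), P3:I | bus: BusUpgr
[29] P3: load  L6 | P0:I, P1:I, P2:S(12), P3:S(12) | bus: none

state = I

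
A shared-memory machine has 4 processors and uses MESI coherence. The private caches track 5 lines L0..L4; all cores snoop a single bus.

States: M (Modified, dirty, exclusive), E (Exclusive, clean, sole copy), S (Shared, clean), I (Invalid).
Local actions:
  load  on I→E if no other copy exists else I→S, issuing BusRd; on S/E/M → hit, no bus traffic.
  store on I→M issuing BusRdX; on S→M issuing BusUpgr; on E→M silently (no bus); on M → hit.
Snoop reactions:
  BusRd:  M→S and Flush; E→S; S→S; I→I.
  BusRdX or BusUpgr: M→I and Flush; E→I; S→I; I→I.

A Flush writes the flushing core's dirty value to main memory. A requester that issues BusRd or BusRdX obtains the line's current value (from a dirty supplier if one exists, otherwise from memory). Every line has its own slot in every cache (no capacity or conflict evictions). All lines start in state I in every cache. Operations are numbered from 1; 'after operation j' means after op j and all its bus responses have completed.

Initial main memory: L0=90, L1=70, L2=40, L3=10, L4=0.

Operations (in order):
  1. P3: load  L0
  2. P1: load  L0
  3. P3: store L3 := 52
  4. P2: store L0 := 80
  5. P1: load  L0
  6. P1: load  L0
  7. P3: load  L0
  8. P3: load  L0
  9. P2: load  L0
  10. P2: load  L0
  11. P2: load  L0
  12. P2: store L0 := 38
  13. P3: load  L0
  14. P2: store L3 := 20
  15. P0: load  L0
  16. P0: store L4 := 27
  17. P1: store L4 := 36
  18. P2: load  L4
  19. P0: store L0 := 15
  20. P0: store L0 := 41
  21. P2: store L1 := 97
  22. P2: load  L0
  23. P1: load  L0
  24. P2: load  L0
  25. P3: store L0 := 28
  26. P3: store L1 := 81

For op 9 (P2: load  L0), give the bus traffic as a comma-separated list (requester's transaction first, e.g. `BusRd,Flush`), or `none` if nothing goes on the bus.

bus = none

  op1 P3: load  L0 → I/I/I/E on L0; bus BusRd; mem=90
  op2 P1: load  L0 → I/S/I/S on L0; bus BusRd; mem=90
  op3 P3: store L3 := 52 → I/I/I/M on L3; bus BusRdX; mem=10
  op4 P2: store L0 := 80 → I/I/M/I on L0; bus BusRdX; mem=90
  op5 P1: load  L0 → I/S/S/I on L0; bus BusRd Flush; mem=80
  op6 P1: load  L0 → I/S/S/I on L0; bus (none); mem=80
  op7 P3: load  L0 → I/S/S/S on L0; bus BusRd; mem=80
  op8 P3: load  L0 → I/S/S/S on L0; bus (none); mem=80
  op9 P2: load  L0 → I/S/S/S on L0; bus (none); mem=80
  op10 P2: load  L0 → I/S/S/S on L0; bus (none); mem=80
  op11 P2: load  L0 → I/S/S/S on L0; bus (none); mem=80
  op12 P2: store L0 := 38 → I/I/M/I on L0; bus BusUpgr; mem=80
  op13 P3: load  L0 → I/I/S/S on L0; bus BusRd Flush; mem=38
  op14 P2: store L3 := 20 → I/I/M/I on L3; bus BusRdX Flush; mem=52
  op15 P0: load  L0 → S/I/S/S on L0; bus BusRd; mem=38
  op16 P0: store L4 := 27 → M/I/I/I on L4; bus BusRdX; mem=0
  op17 P1: store L4 := 36 → I/M/I/I on L4; bus BusRdX Flush; mem=27
  op18 P2: load  L4 → I/S/S/I on L4; bus BusRd Flush; mem=36
  op19 P0: store L0 := 15 → M/I/I/I on L0; bus BusUpgr; mem=38
  op20 P0: store L0 := 41 → M/I/I/I on L0; bus (none); mem=38
  op21 P2: store L1 := 97 → I/I/M/I on L1; bus BusRdX; mem=70
  op22 P2: load  L0 → S/I/S/I on L0; bus BusRd Flush; mem=41
  op23 P1: load  L0 → S/S/S/I on L0; bus BusRd; mem=41
  op24 P2: load  L0 → S/S/S/I on L0; bus (none); mem=41
  op25 P3: store L0 := 28 → I/I/I/M on L0; bus BusRdX; mem=41
  op26 P3: store L1 := 81 → I/I/I/M on L1; bus BusRdX Flush; mem=97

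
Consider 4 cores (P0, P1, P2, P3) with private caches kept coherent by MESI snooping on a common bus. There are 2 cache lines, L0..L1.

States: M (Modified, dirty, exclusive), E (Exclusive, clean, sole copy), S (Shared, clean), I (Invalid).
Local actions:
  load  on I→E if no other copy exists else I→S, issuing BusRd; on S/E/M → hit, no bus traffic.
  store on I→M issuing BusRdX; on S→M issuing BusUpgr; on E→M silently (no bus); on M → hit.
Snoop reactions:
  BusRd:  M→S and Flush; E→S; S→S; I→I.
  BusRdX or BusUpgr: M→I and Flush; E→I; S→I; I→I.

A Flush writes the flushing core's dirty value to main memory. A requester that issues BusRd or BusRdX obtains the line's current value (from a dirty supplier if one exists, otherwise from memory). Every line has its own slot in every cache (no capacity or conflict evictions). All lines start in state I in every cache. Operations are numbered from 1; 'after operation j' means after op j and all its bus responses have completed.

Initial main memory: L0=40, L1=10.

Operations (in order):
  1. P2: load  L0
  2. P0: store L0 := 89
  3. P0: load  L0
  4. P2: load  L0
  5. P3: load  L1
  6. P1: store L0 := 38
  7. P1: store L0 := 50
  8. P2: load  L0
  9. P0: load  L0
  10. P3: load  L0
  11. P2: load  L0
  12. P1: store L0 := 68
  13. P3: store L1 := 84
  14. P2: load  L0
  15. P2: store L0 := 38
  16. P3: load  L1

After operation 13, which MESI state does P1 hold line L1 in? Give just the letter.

  op1 P2: load  L0 → I/I/E/I on L0; bus BusRd; mem=40
  op2 P0: store L0 := 89 → M/I/I/I on L0; bus BusRdX; mem=40
  op3 P0: load  L0 → M/I/I/I on L0; bus (none); mem=40
  op4 P2: load  L0 → S/I/S/I on L0; bus BusRd Flush; mem=89
  op5 P3: load  L1 → I/I/I/E on L1; bus BusRd; mem=10
  op6 P1: store L0 := 38 → I/M/I/I on L0; bus BusRdX; mem=89
  op7 P1: store L0 := 50 → I/M/I/I on L0; bus (none); mem=89
  op8 P2: load  L0 → I/S/S/I on L0; bus BusRd Flush; mem=50
  op9 P0: load  L0 → S/S/S/I on L0; bus BusRd; mem=50
  op10 P3: load  L0 → S/S/S/S on L0; bus BusRd; mem=50
  op11 P2: load  L0 → S/S/S/S on L0; bus (none); mem=50
  op12 P1: store L0 := 68 → I/M/I/I on L0; bus BusUpgr; mem=50
  op13 P3: store L1 := 84 → I/I/I/M on L1; bus (none); mem=10
  op14 P2: load  L0 → I/S/S/I on L0; bus BusRd Flush; mem=68
  op15 P2: store L0 := 38 → I/I/M/I on L0; bus BusUpgr; mem=68
  op16 P3: load  L1 → I/I/I/M on L1; bus (none); mem=10

state = I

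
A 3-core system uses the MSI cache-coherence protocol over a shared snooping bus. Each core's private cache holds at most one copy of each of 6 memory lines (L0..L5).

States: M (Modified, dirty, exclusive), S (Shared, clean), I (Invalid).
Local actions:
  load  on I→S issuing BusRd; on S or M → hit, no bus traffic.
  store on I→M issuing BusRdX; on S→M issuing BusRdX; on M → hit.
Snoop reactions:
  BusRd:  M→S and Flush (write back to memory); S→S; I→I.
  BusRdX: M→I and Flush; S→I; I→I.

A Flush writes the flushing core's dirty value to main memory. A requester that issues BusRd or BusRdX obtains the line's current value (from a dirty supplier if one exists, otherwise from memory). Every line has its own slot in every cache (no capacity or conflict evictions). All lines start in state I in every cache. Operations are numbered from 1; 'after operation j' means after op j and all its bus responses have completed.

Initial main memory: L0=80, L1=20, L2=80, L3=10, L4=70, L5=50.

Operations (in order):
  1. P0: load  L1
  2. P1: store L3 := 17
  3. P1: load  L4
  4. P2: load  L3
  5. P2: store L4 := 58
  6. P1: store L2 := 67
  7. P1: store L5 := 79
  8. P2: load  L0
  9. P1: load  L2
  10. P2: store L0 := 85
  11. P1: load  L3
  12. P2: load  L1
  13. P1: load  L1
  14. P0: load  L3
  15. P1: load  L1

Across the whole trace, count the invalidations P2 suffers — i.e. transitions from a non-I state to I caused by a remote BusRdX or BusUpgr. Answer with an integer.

invalidations = 0

1. P0: load  L1  bus=[BusRd]  L1: P0=S P1=I P2=I  mem[L1]=20
2. P1: store L3 := 17  bus=[BusRdX]  L3: P0=I P1=M P2=I  mem[L3]=10
3. P1: load  L4  bus=[BusRd]  L4: P0=I P1=S P2=I  mem[L4]=70
4. P2: load  L3  bus=[BusRd,Flush]  L3: P0=I P1=S P2=S  mem[L3]=17
5. P2: store L4 := 58  bus=[BusRdX]  L4: P0=I P1=I P2=M  mem[L4]=70
6. P1: store L2 := 67  bus=[BusRdX]  L2: P0=I P1=M P2=I  mem[L2]=80
7. P1: store L5 := 79  bus=[BusRdX]  L5: P0=I P1=M P2=I  mem[L5]=50
8. P2: load  L0  bus=[BusRd]  L0: P0=I P1=I P2=S  mem[L0]=80
9. P1: load  L2  bus=[-]  L2: P0=I P1=M P2=I  mem[L2]=80
10. P2: store L0 := 85  bus=[BusRdX]  L0: P0=I P1=I P2=M  mem[L0]=80
11. P1: load  L3  bus=[-]  L3: P0=I P1=S P2=S  mem[L3]=17
12. P2: load  L1  bus=[BusRd]  L1: P0=S P1=I P2=S  mem[L1]=20
13. P1: load  L1  bus=[BusRd]  L1: P0=S P1=S P2=S  mem[L1]=20
14. P0: load  L3  bus=[BusRd]  L3: P0=S P1=S P2=S  mem[L3]=17
15. P1: load  L1  bus=[-]  L1: P0=S P1=S P2=S  mem[L1]=20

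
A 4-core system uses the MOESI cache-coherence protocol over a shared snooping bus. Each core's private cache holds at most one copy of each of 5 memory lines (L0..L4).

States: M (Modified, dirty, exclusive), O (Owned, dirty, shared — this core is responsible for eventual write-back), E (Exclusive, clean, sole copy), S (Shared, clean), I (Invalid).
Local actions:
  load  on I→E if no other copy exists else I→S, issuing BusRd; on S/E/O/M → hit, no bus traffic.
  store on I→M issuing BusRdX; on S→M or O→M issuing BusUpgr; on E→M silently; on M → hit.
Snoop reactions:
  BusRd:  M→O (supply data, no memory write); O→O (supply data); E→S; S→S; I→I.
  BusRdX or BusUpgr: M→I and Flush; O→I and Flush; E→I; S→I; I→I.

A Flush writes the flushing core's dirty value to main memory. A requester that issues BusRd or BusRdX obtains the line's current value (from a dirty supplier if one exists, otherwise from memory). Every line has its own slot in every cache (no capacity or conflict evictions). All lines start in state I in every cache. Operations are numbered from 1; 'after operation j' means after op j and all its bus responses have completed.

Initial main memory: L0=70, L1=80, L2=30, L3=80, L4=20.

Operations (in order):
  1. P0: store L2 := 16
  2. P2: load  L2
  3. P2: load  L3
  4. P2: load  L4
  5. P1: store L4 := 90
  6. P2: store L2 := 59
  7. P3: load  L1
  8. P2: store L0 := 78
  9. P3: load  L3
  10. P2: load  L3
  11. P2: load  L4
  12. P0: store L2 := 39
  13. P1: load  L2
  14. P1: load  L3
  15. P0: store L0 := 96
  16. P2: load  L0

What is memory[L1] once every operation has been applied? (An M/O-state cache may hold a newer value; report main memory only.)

  op1 P0: store L2 := 16 → M/I/I/I on L2; bus BusRdX; mem=30
  op2 P2: load  L2 → O/I/S/I on L2; bus BusRd; mem=30
  op3 P2: load  L3 → I/I/E/I on L3; bus BusRd; mem=80
  op4 P2: load  L4 → I/I/E/I on L4; bus BusRd; mem=20
  op5 P1: store L4 := 90 → I/M/I/I on L4; bus BusRdX; mem=20
  op6 P2: store L2 := 59 → I/I/M/I on L2; bus BusUpgr Flush; mem=16
  op7 P3: load  L1 → I/I/I/E on L1; bus BusRd; mem=80
  op8 P2: store L0 := 78 → I/I/M/I on L0; bus BusRdX; mem=70
  op9 P3: load  L3 → I/I/S/S on L3; bus BusRd; mem=80
  op10 P2: load  L3 → I/I/S/S on L3; bus (none); mem=80
  op11 P2: load  L4 → I/O/S/I on L4; bus BusRd; mem=20
  op12 P0: store L2 := 39 → M/I/I/I on L2; bus BusRdX Flush; mem=59
  op13 P1: load  L2 → O/S/I/I on L2; bus BusRd; mem=59
  op14 P1: load  L3 → I/S/S/S on L3; bus BusRd; mem=80
  op15 P0: store L0 := 96 → M/I/I/I on L0; bus BusRdX Flush; mem=78
  op16 P2: load  L0 → O/I/S/I on L0; bus BusRd; mem=78

memory[L1] = 80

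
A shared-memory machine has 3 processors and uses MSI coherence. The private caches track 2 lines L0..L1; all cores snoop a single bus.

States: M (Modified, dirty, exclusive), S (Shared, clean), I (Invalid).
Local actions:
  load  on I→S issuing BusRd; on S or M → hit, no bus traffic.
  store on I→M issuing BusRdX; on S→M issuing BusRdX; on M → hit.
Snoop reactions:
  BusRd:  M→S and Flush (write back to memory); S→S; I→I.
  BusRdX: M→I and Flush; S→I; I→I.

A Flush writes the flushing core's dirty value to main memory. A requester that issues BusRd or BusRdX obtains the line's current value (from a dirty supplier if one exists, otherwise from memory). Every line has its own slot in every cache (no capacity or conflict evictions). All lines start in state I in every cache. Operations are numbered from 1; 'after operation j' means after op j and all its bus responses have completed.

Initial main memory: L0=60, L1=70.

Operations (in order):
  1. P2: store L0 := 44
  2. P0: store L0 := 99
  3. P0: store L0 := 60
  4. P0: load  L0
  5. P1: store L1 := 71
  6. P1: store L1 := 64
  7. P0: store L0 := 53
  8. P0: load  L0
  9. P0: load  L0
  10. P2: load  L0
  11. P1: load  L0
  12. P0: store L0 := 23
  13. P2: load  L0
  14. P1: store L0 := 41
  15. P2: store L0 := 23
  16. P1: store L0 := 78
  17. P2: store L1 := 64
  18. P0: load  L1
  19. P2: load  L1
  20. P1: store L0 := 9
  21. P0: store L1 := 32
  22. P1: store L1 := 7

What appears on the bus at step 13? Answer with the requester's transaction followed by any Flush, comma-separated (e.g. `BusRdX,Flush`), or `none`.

1. P2: store L0 := 44  bus=[BusRdX]  L0: P0=I P1=I P2=M  mem[L0]=60
2. P0: store L0 := 99  bus=[BusRdX,Flush]  L0: P0=M P1=I P2=I  mem[L0]=44
3. P0: store L0 := 60  bus=[-]  L0: P0=M P1=I P2=I  mem[L0]=44
4. P0: load  L0  bus=[-]  L0: P0=M P1=I P2=I  mem[L0]=44
5. P1: store L1 := 71  bus=[BusRdX]  L1: P0=I P1=M P2=I  mem[L1]=70
6. P1: store L1 := 64  bus=[-]  L1: P0=I P1=M P2=I  mem[L1]=70
7. P0: store L0 := 53  bus=[-]  L0: P0=M P1=I P2=I  mem[L0]=44
8. P0: load  L0  bus=[-]  L0: P0=M P1=I P2=I  mem[L0]=44
9. P0: load  L0  bus=[-]  L0: P0=M P1=I P2=I  mem[L0]=44
10. P2: load  L0  bus=[BusRd,Flush]  L0: P0=S P1=I P2=S  mem[L0]=53
11. P1: load  L0  bus=[BusRd]  L0: P0=S P1=S P2=S  mem[L0]=53
12. P0: store L0 := 23  bus=[BusRdX]  L0: P0=M P1=I P2=I  mem[L0]=53
13. P2: load  L0  bus=[BusRd,Flush]  L0: P0=S P1=I P2=S  mem[L0]=23
14. P1: store L0 := 41  bus=[BusRdX]  L0: P0=I P1=M P2=I  mem[L0]=23
15. P2: store L0 := 23  bus=[BusRdX,Flush]  L0: P0=I P1=I P2=M  mem[L0]=41
16. P1: store L0 := 78  bus=[BusRdX,Flush]  L0: P0=I P1=M P2=I  mem[L0]=23
17. P2: store L1 := 64  bus=[BusRdX,Flush]  L1: P0=I P1=I P2=M  mem[L1]=64
18. P0: load  L1  bus=[BusRd,Flush]  L1: P0=S P1=I P2=S  mem[L1]=64
19. P2: load  L1  bus=[-]  L1: P0=S P1=I P2=S  mem[L1]=64
20. P1: store L0 := 9  bus=[-]  L0: P0=I P1=M P2=I  mem[L0]=23
21. P0: store L1 := 32  bus=[BusRdX]  L1: P0=M P1=I P2=I  mem[L1]=64
22. P1: store L1 := 7  bus=[BusRdX,Flush]  L1: P0=I P1=M P2=I  mem[L1]=32

bus = BusRd,Flush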